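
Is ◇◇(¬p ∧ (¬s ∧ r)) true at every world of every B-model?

Tableau for the negation ¬◇◇(¬p ∧ (¬s ∧ r)):
1. ¬◇◇(¬p ∧ (¬s ∧ r)), u
2. ¬◇(¬p ∧ (¬s ∧ r)), u
3. ¬(¬p ∧ (¬s ∧ r)), u
4. ¬(¬s ∧ r), u
5. ¬r, u
Accessibility: uRu
The negation has an open branch (countermodel exists).

Not valid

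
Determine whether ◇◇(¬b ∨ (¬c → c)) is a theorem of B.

No, not valid

Tableau for the negation ¬◇◇(¬b ∨ (¬c → c)):
1. ¬◇◇(¬b ∨ (¬c → c)), 0
2. ¬◇(¬b ∨ (¬c → c)), 0
3. ¬(¬b ∨ (¬c → c)), 0
4. b, 0
5. ¬(¬c → c), 0
6. ¬c, 0
Accessibility: 0R0
The negation has an open branch (countermodel exists).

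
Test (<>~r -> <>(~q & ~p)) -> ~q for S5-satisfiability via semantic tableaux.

Satisfiable

1. (<>~r -> <>(~q & ~p)) -> ~q, w0
2. ~q, w0   [->-rule on 1 (branches; this branch)]
Accessibility: w0Rw0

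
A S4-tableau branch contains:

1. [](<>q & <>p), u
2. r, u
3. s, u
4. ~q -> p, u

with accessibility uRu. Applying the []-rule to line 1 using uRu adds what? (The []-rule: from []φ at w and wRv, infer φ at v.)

<>q & <>p, u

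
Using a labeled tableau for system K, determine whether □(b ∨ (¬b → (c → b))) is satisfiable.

1. □(b ∨ (¬b → (c → b))), w0

Yes, satisfiable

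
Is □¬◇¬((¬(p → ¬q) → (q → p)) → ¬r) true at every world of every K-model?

Tableau for the negation ¬□¬◇¬((¬(p → ¬q) → (q → p)) → ¬r):
1. ¬□¬◇¬((¬(p → ¬q) → (q → p)) → ¬r), w0
2. ◇¬((¬(p → ¬q) → (q → p)) → ¬r), w1
3. ¬((¬(p → ¬q) → (q → p)) → ¬r), w2
4. ¬(p → ¬q) → (q → p), w2
5. r, w2
6. q → p, w2
7. p, w2
Accessibility: w0Rw1, w1Rw2
The negation has an open branch (countermodel exists).

Not valid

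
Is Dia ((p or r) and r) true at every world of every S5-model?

Not valid

Tableau for the negation not Dia ((p or r) and r):
1. not Dia ((p or r) and r), w0
2. not ((p or r) and r), w0   [neg-Dia-rule on 1 via w0Rw0]
3. not r, w0   [neg-and-rule on 2 (branches; this branch)]
Accessibility: w0Rw0
The negation has an open branch (countermodel exists).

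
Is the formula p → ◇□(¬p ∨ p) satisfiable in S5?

1. p → ◇□(¬p ∨ p), u
2. ◇□(¬p ∨ p), u   [→-rule on 1 (branches; this branch)]
3. □(¬p ∨ p), v   [◇-rule on 2: fresh world v, uRv]
4. ¬p ∨ p, u   [□-rule on 3 via vRu]
5. ¬p ∨ p, v   [□-rule on 3 via vRv]
6. p, u   [∨-rule on 4 (branches; this branch)]
7. p, v   [∨-rule on 5 (branches; this branch)]
Accessibility: uRu, uRv, vRu, vRv

Yes, satisfiable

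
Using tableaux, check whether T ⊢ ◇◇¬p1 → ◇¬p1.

Tableau for the negation ¬(◇◇¬p1 → ◇¬p1):
1. ¬(◇◇¬p1 → ◇¬p1), u
2. ◇◇¬p1, u
3. ¬◇¬p1, u
4. p1, u
5. ◇¬p1, v
6. p1, v
7. ¬p1, w
Accessibility: uRu, uRv, vRv, vRw, wRw
The negation has an open branch (countermodel exists).

Not valid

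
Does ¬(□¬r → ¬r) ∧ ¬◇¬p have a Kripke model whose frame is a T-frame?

Unsatisfiable (every branch closes)

1. ¬(□¬r → ¬r) ∧ ¬◇¬p, u
2. ¬(□¬r → ¬r), u
3. ¬◇¬p, u
4. □¬r, u
5. r, u
6. p, u
7. ¬r, u
Accessibility: uRu
Branch closes: r and ¬r both at u.
(One branch shown.) All branches close.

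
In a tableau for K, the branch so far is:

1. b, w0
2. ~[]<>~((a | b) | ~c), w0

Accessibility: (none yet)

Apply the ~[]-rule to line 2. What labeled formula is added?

a fresh world w1 with w0Rw1, and ~<>~((a | b) | ~c) at w1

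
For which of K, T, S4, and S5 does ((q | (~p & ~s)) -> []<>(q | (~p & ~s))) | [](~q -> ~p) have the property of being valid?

S4-tableau for the negation ~(((q | (~p & ~s)) -> []<>(q | (~p & ~s))) | [](~q -> ~p)):
1. ~(((q | (~p & ~s)) -> []<>(q | (~p & ~s))) | [](~q -> ~p)), w0
2. ~((q | (~p & ~s)) -> []<>(q | (~p & ~s))), w0
3. ~[](~q -> ~p), w0
4. q | (~p & ~s), w0
5. ~[]<>(q | (~p & ~s)), w0
6. ~p & ~s, w0
7. ~p, w0
8. ~s, w0
9. ~(~q -> ~p), w1
10. ~q, w1
11. p, w1
12. ~<>(q | (~p & ~s)), w2
13. ~(q | (~p & ~s)), w2
14. ~q, w2
15. ~(~p & ~s), w2
16. s, w2
Accessibility: w0Rw0, w0Rw1, w0Rw2, w1Rw1, w2Rw2
Complete open branch: countermodel on an S4-frame, so not valid in S4, nor in K, T (the same frame is also a K-frame and a T-frame).
S5-tableau for the negation ~(((q | (~p & ~s)) -> []<>(q | (~p & ~s))) | [](~q -> ~p)):
1. ~(((q | (~p & ~s)) -> []<>(q | (~p & ~s))) | [](~q -> ~p)), w0
2. ~((q | (~p & ~s)) -> []<>(q | (~p & ~s))), w0
3. ~[](~q -> ~p), w0
4. q | (~p & ~s), w0
5. ~[]<>(q | (~p & ~s)), w0
6. ~p & ~s, w0
7. ~p, w0
8. ~s, w0
9. ~(~q -> ~p), w1
10. ~q, w1
11. p, w1
12. ~<>(q | (~p & ~s)), w2
13. ~(q | (~p & ~s)), w0
14. ~q, w0
15. ~(~p & ~s), w0
16. ~(q | (~p & ~s)), w1
17. ~(~p & ~s), w1
18. ~(q | (~p & ~s)), w2
19. ~q, w2
20. ~(~p & ~s), w2
21. s, w0
Accessibility: w0Rw0, w0Rw1, w0Rw2, w1Rw0, w1Rw1, w1Rw2, w2Rw0, w2Rw1, w2Rw2
Branch closes: s and ~s both at w0.
Every branch closes (one shown): valid in S5.

S5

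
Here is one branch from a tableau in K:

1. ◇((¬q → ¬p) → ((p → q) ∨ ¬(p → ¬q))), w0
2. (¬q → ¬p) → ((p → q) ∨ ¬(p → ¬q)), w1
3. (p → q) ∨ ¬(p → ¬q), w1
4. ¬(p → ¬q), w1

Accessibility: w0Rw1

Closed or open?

No world carries both an atom and its negation.

Open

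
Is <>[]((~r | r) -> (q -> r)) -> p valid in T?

Invalid (countermodel exists)

Tableau for the negation ~(<>[]((~r | r) -> (q -> r)) -> p):
1. ~(<>[]((~r | r) -> (q -> r)) -> p), 0
2. <>[]((~r | r) -> (q -> r)), 0   [~->-rule on 1]
3. ~p, 0   [~->-rule on 1]
4. []((~r | r) -> (q -> r)), 1   [<>-rule on 2: fresh world 1, 0R1]
5. (~r | r) -> (q -> r), 1   [[]-rule on 4 via 1R1]
6. q -> r, 1   [->-rule on 5 (branches; this branch)]
7. r, 1   [->-rule on 6 (branches; this branch)]
Accessibility: 0R0, 0R1, 1R1
The negation has an open branch (countermodel exists).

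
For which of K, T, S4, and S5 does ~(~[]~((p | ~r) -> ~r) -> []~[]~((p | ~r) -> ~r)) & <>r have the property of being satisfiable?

K, T, S4

S4-tableau for the formula:
1. ~(~[]~((p | ~r) -> ~r) -> []~[]~((p | ~r) -> ~r)) & <>r, 0
2. ~(~[]~((p | ~r) -> ~r) -> []~[]~((p | ~r) -> ~r)), 0
3. <>r, 0
4. ~[]~((p | ~r) -> ~r), 0
5. ~[]~[]~((p | ~r) -> ~r), 0
6. r, 1
7. (p | ~r) -> ~r, 2
8. ~r, 2
9. []~((p | ~r) -> ~r), 3
10. ~((p | ~r) -> ~r), 3
11. p | ~r, 3
12. r, 3
13. p, 3
Accessibility: 0R0, 0R1, 0R2, 0R3, 1R1, 2R2, 3R3
Complete open branch: satisfiable in S4, hence also in K, T (this S4-model is also a K-model and a T-model).
S5-tableau for the formula:
1. ~(~[]~((p | ~r) -> ~r) -> []~[]~((p | ~r) -> ~r)) & <>r, 0
2. ~(~[]~((p | ~r) -> ~r) -> []~[]~((p | ~r) -> ~r)), 0
3. <>r, 0
4. ~[]~((p | ~r) -> ~r), 0
5. ~[]~[]~((p | ~r) -> ~r), 0
6. r, 1
7. (p | ~r) -> ~r, 2
8. ~(p | ~r), 2
9. ~p, 2
10. r, 2
11. []~((p | ~r) -> ~r), 3
12. ~((p | ~r) -> ~r), 0
13. p | ~r, 0
14. r, 0
15. ~((p | ~r) -> ~r), 1
16. p | ~r, 1
17. ~((p | ~r) -> ~r), 2
18. p | ~r, 2
19. ~((p | ~r) -> ~r), 3
20. p | ~r, 3
21. r, 3
22. p, 0
23. p, 1
24. ~r, 2
Accessibility: 0R0, 0R1, 0R2, 0R3, 1R0, 1R1, 1R2, 1R3, 2R0, 2R1, 2R2, 2R3, 3R0, 3R1, 3R2, 3R3
Branch closes: r and ~r both at 2.
Every branch closes (one shown): unsatisfiable in S5.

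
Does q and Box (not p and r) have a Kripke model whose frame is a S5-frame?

1. q and Box (not p and r), 0
2. q, 0   [and-rule on 1]
3. Box (not p and r), 0   [and-rule on 1]
4. not p and r, 0   [Box-rule on 3 via 0R0]
5. not p, 0   [and-rule on 4]
6. r, 0   [and-rule on 4]
Accessibility: 0R0

Yes, satisfiable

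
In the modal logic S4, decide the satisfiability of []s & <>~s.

Unsatisfiable (every branch closes)

1. []s & <>~s, w0
2. []s, w0
3. <>~s, w0
4. s, w0
5. ~s, w1
6. s, w1
Accessibility: w0Rw0, w0Rw1, w1Rw1
Branch closes: s and ~s both at w1.
Every branch closes; the branch above is one of them.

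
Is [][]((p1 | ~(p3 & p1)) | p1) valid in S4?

Tableau for the negation ~[][]((p1 | ~(p3 & p1)) | p1):
1. ~[][]((p1 | ~(p3 & p1)) | p1), 0
2. ~[]((p1 | ~(p3 & p1)) | p1), 1
3. ~((p1 | ~(p3 & p1)) | p1), 2
4. ~(p1 | ~(p3 & p1)), 2
5. ~p1, 2
6. p3 & p1, 2
7. p3, 2
8. p1, 2
Accessibility: 0R0, 0R1, 0R2, 1R1, 1R2, 2R2
Branch closes: p1 and ~p1 both at 2.
Every branch of the negation's tableau closes; the branch above is one of them.

Valid in S4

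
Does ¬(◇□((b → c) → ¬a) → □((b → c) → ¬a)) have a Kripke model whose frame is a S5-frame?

1. ¬(◇□((b → c) → ¬a) → □((b → c) → ¬a)), u
2. ◇□((b → c) → ¬a), u
3. ¬□((b → c) → ¬a), u
4. □((b → c) → ¬a), v
5. (b → c) → ¬a, u
6. (b → c) → ¬a, v
7. ¬(b → c), u
8. b, u
9. ¬c, u
10. ¬(b → c), v
11. b, v
12. ¬c, v
13. ¬((b → c) → ¬a), w
14. b → c, w
15. a, w
16. (b → c) → ¬a, w
17. c, w
18. ¬(b → c), w
19. b, w
20. ¬c, w
Accessibility: uRu, uRv, uRw, vRu, vRv, vRw, wRu, wRv, wRw
Branch closes: c and ¬c both at w.
(One branch shown.) All branches close.

No, unsatisfiable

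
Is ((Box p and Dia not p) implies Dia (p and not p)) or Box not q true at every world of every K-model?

Tableau for the negation not (((Box p and Dia not p) implies Dia (p and not p)) or Box not q):
1. not (((Box p and Dia not p) implies Dia (p and not p)) or Box not q), 0
2. not ((Box p and Dia not p) implies Dia (p and not p)), 0
3. not Box not q, 0
4. Box p and Dia not p, 0
5. not Dia (p and not p), 0
6. Box p, 0
7. Dia not p, 0
8. q, 1
9. not (p and not p), 1
10. p, 1
11. not p, 2
12. not (p and not p), 2
13. p, 2
Accessibility: 0R1, 0R2
Branch closes: p and not p both at 2.
All branches of the negation close; one closing branch shown above.

Valid in K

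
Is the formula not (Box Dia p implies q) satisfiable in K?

Satisfiable (open branch found)

1. not (Box Dia p implies q), w0
2. Box Dia p, w0
3. not q, w0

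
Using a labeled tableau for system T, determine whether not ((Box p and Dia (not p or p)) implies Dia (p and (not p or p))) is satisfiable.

Unsatisfiable

1. not ((Box p and Dia (not p or p)) implies Dia (p and (not p or p))), w0
2. Box p and Dia (not p or p), w0
3. not Dia (p and (not p or p)), w0
4. Box p, w0
5. Dia (not p or p), w0
6. not (p and (not p or p)), w0
7. p, w0
8. not (not p or p), w0
9. not p, w0
Accessibility: w0Rw0
Branch closes: p and not p both at w0.
All branches of the tableau close; one closing branch shown above.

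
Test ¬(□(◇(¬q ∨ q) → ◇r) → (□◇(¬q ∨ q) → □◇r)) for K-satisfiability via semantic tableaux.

Unsatisfiable (every branch closes)

1. ¬(□(◇(¬q ∨ q) → ◇r) → (□◇(¬q ∨ q) → □◇r)), w0
2. □(◇(¬q ∨ q) → ◇r), w0   [¬→-rule on 1]
3. ¬(□◇(¬q ∨ q) → □◇r), w0   [¬→-rule on 1]
4. □◇(¬q ∨ q), w0   [¬→-rule on 3]
5. ¬□◇r, w0   [¬→-rule on 3]
6. ¬◇r, w1   [¬□-rule on 5: fresh world w1, w0Rw1]
7. ◇(¬q ∨ q) → ◇r, w1   [□-rule on 2 via w0Rw1]
8. ◇(¬q ∨ q), w1   [□-rule on 4 via w0Rw1]
9. ◇r, w1   [→-rule on 7 (branches; this branch)]
10. ¬q ∨ q, w2   [◇-rule on 8: fresh world w2, w1Rw2]
11. ¬r, w2   [¬◇-rule on 6 via w1Rw2]
12. q, w2   [∨-rule on 10 (branches; this branch)]
13. r, w3   [◇-rule on 9: fresh world w3, w1Rw3]
14. ¬r, w3   [¬◇-rule on 6 via w1Rw3]
Accessibility: w0Rw1, w1Rw2, w1Rw3
Branch closes: r and ¬r both at w3.
Every branch closes; the branch above is one of them.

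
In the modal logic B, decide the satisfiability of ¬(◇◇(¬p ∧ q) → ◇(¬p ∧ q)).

1. ¬(◇◇(¬p ∧ q) → ◇(¬p ∧ q)), w0
2. ◇◇(¬p ∧ q), w0
3. ¬◇(¬p ∧ q), w0
4. ¬(¬p ∧ q), w0
5. ¬q, w0
6. ◇(¬p ∧ q), w1
7. ¬(¬p ∧ q), w1
8. ¬q, w1
9. ¬p ∧ q, w2
10. ¬p, w2
11. q, w2
Accessibility: w0Rw0, w0Rw1, w1Rw0, w1Rw1, w1Rw2, w2Rw1, w2Rw2

Satisfiable (open branch found)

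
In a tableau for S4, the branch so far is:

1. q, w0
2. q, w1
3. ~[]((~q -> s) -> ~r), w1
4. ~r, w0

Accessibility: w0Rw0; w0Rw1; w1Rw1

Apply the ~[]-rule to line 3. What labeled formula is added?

a fresh world w2 with w1Rw2, and ~((~q -> s) -> ~r) at w2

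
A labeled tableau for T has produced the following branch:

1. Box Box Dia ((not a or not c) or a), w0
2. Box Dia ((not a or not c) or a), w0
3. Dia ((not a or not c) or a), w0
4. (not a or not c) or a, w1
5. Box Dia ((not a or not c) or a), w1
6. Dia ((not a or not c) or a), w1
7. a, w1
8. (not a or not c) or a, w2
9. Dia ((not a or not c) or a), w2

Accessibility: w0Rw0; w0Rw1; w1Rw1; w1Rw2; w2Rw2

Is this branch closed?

Not closed

No atom appears with both signs at the same world.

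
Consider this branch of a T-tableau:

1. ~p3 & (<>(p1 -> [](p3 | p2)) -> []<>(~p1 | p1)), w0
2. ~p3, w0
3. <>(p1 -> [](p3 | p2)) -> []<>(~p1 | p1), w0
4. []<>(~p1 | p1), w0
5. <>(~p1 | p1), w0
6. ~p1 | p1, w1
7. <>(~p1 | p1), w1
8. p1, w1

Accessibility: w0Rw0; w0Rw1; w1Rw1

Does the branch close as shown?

Open

No atom appears with both signs at the same world.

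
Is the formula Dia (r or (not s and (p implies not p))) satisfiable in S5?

Satisfiable (open branch found)

1. Dia (r or (not s and (p implies not p))), u
2. r or (not s and (p implies not p)), v
3. not s and (p implies not p), v
4. not s, v
5. p implies not p, v
6. not p, v
Accessibility: uRu, uRv, vRu, vRv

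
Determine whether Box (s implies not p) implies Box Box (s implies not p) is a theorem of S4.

Valid in S4

Tableau for the negation not (Box (s implies not p) implies Box Box (s implies not p)):
1. not (Box (s implies not p) implies Box Box (s implies not p)), w0
2. Box (s implies not p), w0   [neg-implies-rule on 1]
3. not Box Box (s implies not p), w0   [neg-implies-rule on 1]
4. s implies not p, w0   [Box-rule on 2 via w0Rw0]
5. not p, w0   [implies-rule on 4 (branches; this branch)]
6. not Box (s implies not p), w1   [neg-Box-rule on 3: fresh world w1, w0Rw1]
7. s implies not p, w1   [Box-rule on 2 via w0Rw1]
8. not p, w1   [implies-rule on 7 (branches; this branch)]
9. not (s implies not p), w2   [neg-Box-rule on 6: fresh world w2, w1Rw2]
10. s, w2   [neg-implies-rule on 9]
11. p, w2   [neg-implies-rule on 9]
12. s implies not p, w2   [Box-rule on 2 via w0Rw2]
13. not p, w2   [implies-rule on 12 (branches; this branch)]
Accessibility: w0Rw0, w0Rw1, w0Rw2, w1Rw1, w1Rw2, w2Rw2
Branch closes: p and not p both at w2.
Every branch of the negation's tableau closes; the branch above is one of them.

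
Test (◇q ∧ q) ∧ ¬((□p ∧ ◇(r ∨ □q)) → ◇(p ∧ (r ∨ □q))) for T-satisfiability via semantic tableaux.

1. (◇q ∧ q) ∧ ¬((□p ∧ ◇(r ∨ □q)) → ◇(p ∧ (r ∨ □q))), 0
2. ◇q ∧ q, 0
3. ¬((□p ∧ ◇(r ∨ □q)) → ◇(p ∧ (r ∨ □q))), 0
4. ◇q, 0
5. q, 0
6. □p ∧ ◇(r ∨ □q), 0
7. ¬◇(p ∧ (r ∨ □q)), 0
8. □p, 0
9. ◇(r ∨ □q), 0
10. ¬(p ∧ (r ∨ □q)), 0
11. p, 0
12. ¬(r ∨ □q), 0
13. ¬r, 0
14. ¬□q, 0
15. q, 1
16. ¬(p ∧ (r ∨ □q)), 1
17. p, 1
18. ¬(r ∨ □q), 1
19. ¬r, 1
20. ¬□q, 1
21. r ∨ □q, 2
22. ¬(p ∧ (r ∨ □q)), 2
23. p, 2
24. □q, 2
25. q, 2
26. ¬(r ∨ □q), 2
27. ¬r, 2
28. ¬□q, 2
29. ¬q, 3
30. ¬(p ∧ (r ∨ □q)), 3
31. p, 3
32. ¬(r ∨ □q), 3
33. ¬r, 3
34. ¬□q, 3
35. ¬q, 4
36. ¬q, 5
37. q, 5
Accessibility: 0R0, 0R1, 0R2, 0R3, 1R1, 1R4, 2R2, 2R5, 3R3, 4R4, 5R5
Branch closes: q and ¬q both at 5.
All branches of the tableau close; one closing branch shown above.

No, unsatisfiable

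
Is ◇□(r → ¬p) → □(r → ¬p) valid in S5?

Valid

Tableau for the negation ¬(◇□(r → ¬p) → □(r → ¬p)):
1. ¬(◇□(r → ¬p) → □(r → ¬p)), w0
2. ◇□(r → ¬p), w0
3. ¬□(r → ¬p), w0
4. □(r → ¬p), w1
5. r → ¬p, w0
6. r → ¬p, w1
7. ¬p, w0
8. ¬p, w1
9. ¬(r → ¬p), w2
10. r, w2
11. p, w2
12. r → ¬p, w2
13. ¬p, w2
Accessibility: w0Rw0, w0Rw1, w0Rw2, w1Rw0, w1Rw1, w1Rw2, w2Rw0, w2Rw1, w2Rw2
Branch closes: p and ¬p both at w2.
All branches of the negation close; one closing branch shown above.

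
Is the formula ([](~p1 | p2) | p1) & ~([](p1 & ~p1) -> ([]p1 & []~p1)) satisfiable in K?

1. ([](~p1 | p2) | p1) & ~([](p1 & ~p1) -> ([]p1 & []~p1)), u
2. [](~p1 | p2) | p1, u   [&-rule on 1]
3. ~([](p1 & ~p1) -> ([]p1 & []~p1)), u   [&-rule on 1]
4. [](p1 & ~p1), u   [~->-rule on 3]
5. ~([]p1 & []~p1), u   [~->-rule on 3]
6. p1, u   [|-rule on 2 (branches; this branch)]
7. ~[]~p1, u   [~&-rule on 5 (branches; this branch)]
8. p1, v   [~[]-rule on 7: fresh world v, uRv]
9. p1 & ~p1, v   [[]-rule on 4 via uRv]
10. ~p1, v   [&-rule on 9]
Accessibility: uRv
Branch closes: p1 and ~p1 both at v.
All branches of the tableau close; one closing branch shown above.

No, unsatisfiable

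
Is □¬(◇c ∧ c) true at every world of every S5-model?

Tableau for the negation ¬□¬(◇c ∧ c):
1. ¬□¬(◇c ∧ c), 0
2. ◇c ∧ c, 1
3. ◇c, 1
4. c, 1
5. c, 2
Accessibility: 0R0, 0R1, 0R2, 1R0, 1R1, 1R2, 2R0, 2R1, 2R2
The negation has an open branch (countermodel exists).

Invalid (countermodel exists)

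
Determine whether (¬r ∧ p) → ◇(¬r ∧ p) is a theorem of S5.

Tableau for the negation ¬((¬r ∧ p) → ◇(¬r ∧ p)):
1. ¬((¬r ∧ p) → ◇(¬r ∧ p)), w0
2. ¬r ∧ p, w0
3. ¬◇(¬r ∧ p), w0
4. ¬r, w0
5. p, w0
6. ¬(¬r ∧ p), w0
7. ¬p, w0
Accessibility: w0Rw0
Branch closes: p and ¬p both at w0.
All branches of the negation close; one closing branch shown above.

Valid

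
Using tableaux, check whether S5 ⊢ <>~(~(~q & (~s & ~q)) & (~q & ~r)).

Tableau for the negation ~<>~(~(~q & (~s & ~q)) & (~q & ~r)):
1. ~<>~(~(~q & (~s & ~q)) & (~q & ~r)), 0
2. ~(~q & (~s & ~q)) & (~q & ~r), 0
3. ~(~q & (~s & ~q)), 0
4. ~q & ~r, 0
5. ~q, 0
6. ~r, 0
7. ~(~s & ~q), 0
8. s, 0
Accessibility: 0R0
The negation has an open branch (countermodel exists).

Invalid (countermodel exists)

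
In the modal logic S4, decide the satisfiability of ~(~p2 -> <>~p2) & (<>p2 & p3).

No, unsatisfiable

1. ~(~p2 -> <>~p2) & (<>p2 & p3), w0
2. ~(~p2 -> <>~p2), w0
3. <>p2 & p3, w0
4. ~p2, w0
5. ~<>~p2, w0
6. <>p2, w0
7. p3, w0
8. p2, w0
Accessibility: w0Rw0
Branch closes: p2 and ~p2 both at w0.
All branches of the tableau close; one closing branch shown above.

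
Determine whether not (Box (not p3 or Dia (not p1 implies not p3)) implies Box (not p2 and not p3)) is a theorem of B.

Tableau for the negation Box (not p3 or Dia (not p1 implies not p3)) implies Box (not p2 and not p3):
1. Box (not p3 or Dia (not p1 implies not p3)) implies Box (not p2 and not p3), w0
2. Box (not p2 and not p3), w0
3. not p2 and not p3, w0
4. not p2, w0
5. not p3, w0
Accessibility: w0Rw0
The negation has an open branch (countermodel exists).

Invalid (countermodel exists)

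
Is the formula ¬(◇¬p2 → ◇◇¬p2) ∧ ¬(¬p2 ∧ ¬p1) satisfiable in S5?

1. ¬(◇¬p2 → ◇◇¬p2) ∧ ¬(¬p2 ∧ ¬p1), w0
2. ¬(◇¬p2 → ◇◇¬p2), w0   [∧-rule on 1]
3. ¬(¬p2 ∧ ¬p1), w0   [∧-rule on 1]
4. ◇¬p2, w0   [¬→-rule on 2]
5. ¬◇◇¬p2, w0   [¬→-rule on 2]
6. ¬◇¬p2, w0   [¬◇-rule on 5 via w0Rw0]
7. p2, w0   [¬◇-rule on 6 via w0Rw0]
8. p1, w0   [¬∧-rule on 3 (branches; this branch)]
9. ¬p2, w1   [◇-rule on 4: fresh world w1, w0Rw1]
10. ¬◇¬p2, w1   [¬◇-rule on 5 via w0Rw1]
11. p2, w1   [¬◇-rule on 6 via w0Rw1]
Accessibility: w0Rw0, w0Rw1, w1Rw0, w1Rw1
Branch closes: p2 and ¬p2 both at w1.
(One branch shown.) All branches close.

Unsatisfiable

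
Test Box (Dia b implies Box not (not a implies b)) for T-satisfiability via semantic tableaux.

1. Box (Dia b implies Box not (not a implies b)), w0
2. Dia b implies Box not (not a implies b), w0   [Box-rule on 1 via w0Rw0]
3. Box not (not a implies b), w0   [implies-rule on 2 (branches; this branch)]
4. not (not a implies b), w0   [Box-rule on 3 via w0Rw0]
5. not a, w0   [neg-implies-rule on 4]
6. not b, w0   [neg-implies-rule on 4]
Accessibility: w0Rw0

Satisfiable (open branch found)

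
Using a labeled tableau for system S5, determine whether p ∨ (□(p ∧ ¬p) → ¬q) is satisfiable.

1. p ∨ (□(p ∧ ¬p) → ¬q), 0
2. □(p ∧ ¬p) → ¬q, 0   [∨-rule on 1 (branches; this branch)]
3. ¬q, 0   [→-rule on 2 (branches; this branch)]
Accessibility: 0R0

Yes, satisfiable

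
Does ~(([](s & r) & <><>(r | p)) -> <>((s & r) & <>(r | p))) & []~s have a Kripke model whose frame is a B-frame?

1. ~(([](s & r) & <><>(r | p)) -> <>((s & r) & <>(r | p))) & []~s, 0
2. ~(([](s & r) & <><>(r | p)) -> <>((s & r) & <>(r | p))), 0
3. []~s, 0
4. [](s & r) & <><>(r | p), 0
5. ~<>((s & r) & <>(r | p)), 0
6. [](s & r), 0
7. <><>(r | p), 0
8. ~s, 0
9. ~((s & r) & <>(r | p)), 0
10. s & r, 0
11. s, 0
12. r, 0
Accessibility: 0R0
Branch closes: s and ~s both at 0.
Every branch closes; the branch above is one of them.

Unsatisfiable (every branch closes)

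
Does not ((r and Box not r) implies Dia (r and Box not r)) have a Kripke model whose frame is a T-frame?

Unsatisfiable

1. not ((r and Box not r) implies Dia (r and Box not r)), 0
2. r and Box not r, 0
3. not Dia (r and Box not r), 0
4. r, 0
5. Box not r, 0
6. not (r and Box not r), 0
7. not r, 0
Accessibility: 0R0
Branch closes: r and not r both at 0.
All branches of the tableau close; one closing branch shown above.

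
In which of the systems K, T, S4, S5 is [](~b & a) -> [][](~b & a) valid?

T-tableau for the negation ~([](~b & a) -> [][](~b & a)):
1. ~([](~b & a) -> [][](~b & a)), u
2. [](~b & a), u
3. ~[][](~b & a), u
4. ~b & a, u
5. ~b, u
6. a, u
7. ~[](~b & a), v
8. ~b & a, v
9. ~b, v
10. a, v
11. ~(~b & a), w
12. ~a, w
Accessibility: uRu, uRv, vRv, vRw, wRw
Complete open branch: countermodel on a T-frame, so not valid in T, nor in K (the same frame is also a K-frame).
S4-tableau for the negation ~([](~b & a) -> [][](~b & a)):
1. ~([](~b & a) -> [][](~b & a)), u
2. [](~b & a), u
3. ~[][](~b & a), u
4. ~b & a, u
5. ~b, u
6. a, u
7. ~[](~b & a), v
8. ~b & a, v
9. ~b, v
10. a, v
11. ~(~b & a), w
12. ~b & a, w
13. ~b, w
14. a, w
15. ~a, w
Accessibility: uRu, uRv, uRw, vRv, vRw, wRw
Branch closes: a and ~a both at w.
Every branch closes (one shown): valid in S4, hence also in S5 (every theorem of S4 is a theorem of S5).

S4, S5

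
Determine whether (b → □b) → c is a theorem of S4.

Invalid (countermodel exists)

Tableau for the negation ¬((b → □b) → c):
1. ¬((b → □b) → c), w0
2. b → □b, w0   [¬→-rule on 1]
3. ¬c, w0   [¬→-rule on 1]
4. □b, w0   [→-rule on 2 (branches; this branch)]
5. b, w0   [□-rule on 4 via w0Rw0]
Accessibility: w0Rw0
The negation has an open branch (countermodel exists).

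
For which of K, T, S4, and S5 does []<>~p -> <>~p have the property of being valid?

T-tableau for the negation ~([]<>~p -> <>~p):
1. ~([]<>~p -> <>~p), u
2. []<>~p, u
3. ~<>~p, u
4. <>~p, u
5. p, u
6. ~p, v
7. <>~p, v
8. p, v
Accessibility: uRu, uRv, vRv
Branch closes: p and ~p both at v.
Every branch closes (one shown): valid in T, hence also in S4, S5 (every theorem of T is a theorem of S4 and S5).
K-tableau for the negation ~([]<>~p -> <>~p):
1. ~([]<>~p -> <>~p), u
2. []<>~p, u
3. ~<>~p, u
Complete open branch: countermodel on a K-frame, so not valid in K.

T, S4, S5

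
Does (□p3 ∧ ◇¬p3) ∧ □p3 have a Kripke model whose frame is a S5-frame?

No, unsatisfiable

1. (□p3 ∧ ◇¬p3) ∧ □p3, w0
2. □p3 ∧ ◇¬p3, w0   [∧-rule on 1]
3. □p3, w0   [∧-rule on 1]
4. ◇¬p3, w0   [∧-rule on 2]
5. p3, w0   [□-rule on 3 via w0Rw0]
6. ¬p3, w1   [◇-rule on 4: fresh world w1, w0Rw1]
7. p3, w1   [□-rule on 3 via w0Rw1]
Accessibility: w0Rw0, w0Rw1, w1Rw0, w1Rw1
Branch closes: p3 and ¬p3 both at w1.
All branches of the tableau close; one closing branch shown above.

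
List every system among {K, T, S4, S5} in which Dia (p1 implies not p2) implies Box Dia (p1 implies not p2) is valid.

S5-tableau for the negation not (Dia (p1 implies not p2) implies Box Dia (p1 implies not p2)):
1. not (Dia (p1 implies not p2) implies Box Dia (p1 implies not p2)), w0
2. Dia (p1 implies not p2), w0   [neg-implies-rule on 1]
3. not Box Dia (p1 implies not p2), w0   [neg-implies-rule on 1]
4. p1 implies not p2, w1   [Dia-rule on 2: fresh world w1, w0Rw1]
5. not p2, w1   [implies-rule on 4 (branches; this branch)]
6. not Dia (p1 implies not p2), w2   [neg-Box-rule on 3: fresh world w2, w0Rw2]
7. not (p1 implies not p2), w0   [neg-Dia-rule on 6 via w2Rw0]
8. p1, w0   [neg-implies-rule on 7]
9. p2, w0   [neg-implies-rule on 7]
10. not (p1 implies not p2), w1   [neg-Dia-rule on 6 via w2Rw1]
11. p1, w1   [neg-implies-rule on 10]
12. p2, w1   [neg-implies-rule on 10]
Accessibility: w0Rw0, w0Rw1, w0Rw2, w1Rw0, w1Rw1, w1Rw2, w2Rw0, w2Rw1, w2Rw2
Branch closes: p2 and not p2 both at w1.
Every branch closes (one shown): valid in S5.
S4-tableau for the negation not (Dia (p1 implies not p2) implies Box Dia (p1 implies not p2)):
1. not (Dia (p1 implies not p2) implies Box Dia (p1 implies not p2)), w0
2. Dia (p1 implies not p2), w0   [neg-implies-rule on 1]
3. not Box Dia (p1 implies not p2), w0   [neg-implies-rule on 1]
4. p1 implies not p2, w1   [Dia-rule on 2: fresh world w1, w0Rw1]
5. not p2, w1   [implies-rule on 4 (branches; this branch)]
6. not Dia (p1 implies not p2), w2   [neg-Box-rule on 3: fresh world w2, w0Rw2]
7. not (p1 implies not p2), w2   [neg-Dia-rule on 6 via w2Rw2]
8. p1, w2   [neg-implies-rule on 7]
9. p2, w2   [neg-implies-rule on 7]
Accessibility: w0Rw0, w0Rw1, w0Rw2, w1Rw1, w2Rw2
Complete open branch: countermodel on an S4-frame, so not valid in S4, nor in K, T (the same frame is also a K-frame and a T-frame).

S5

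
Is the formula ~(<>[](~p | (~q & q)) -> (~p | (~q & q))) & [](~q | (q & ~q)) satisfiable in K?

Satisfiable (open branch found)

1. ~(<>[](~p | (~q & q)) -> (~p | (~q & q))) & [](~q | (q & ~q)), w0
2. ~(<>[](~p | (~q & q)) -> (~p | (~q & q))), w0
3. [](~q | (q & ~q)), w0
4. <>[](~p | (~q & q)), w0
5. ~(~p | (~q & q)), w0
6. p, w0
7. ~(~q & q), w0
8. ~q, w0
9. [](~p | (~q & q)), w1
10. ~q | (q & ~q), w1
11. ~q, w1
Accessibility: w0Rw1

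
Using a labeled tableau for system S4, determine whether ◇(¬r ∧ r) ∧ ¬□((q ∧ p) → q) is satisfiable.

Unsatisfiable

1. ◇(¬r ∧ r) ∧ ¬□((q ∧ p) → q), u
2. ◇(¬r ∧ r), u
3. ¬□((q ∧ p) → q), u
4. ¬r ∧ r, v
5. ¬r, v
6. r, v
Accessibility: uRu, uRv, vRv
Branch closes: r and ¬r both at v.
(One branch shown.) All branches close.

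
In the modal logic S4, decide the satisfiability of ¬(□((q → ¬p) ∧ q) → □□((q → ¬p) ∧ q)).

1. ¬(□((q → ¬p) ∧ q) → □□((q → ¬p) ∧ q)), u
2. □((q → ¬p) ∧ q), u
3. ¬□□((q → ¬p) ∧ q), u
4. (q → ¬p) ∧ q, u
5. q → ¬p, u
6. q, u
7. ¬p, u
8. ¬□((q → ¬p) ∧ q), v
9. (q → ¬p) ∧ q, v
10. q → ¬p, v
11. q, v
12. ¬p, v
13. ¬((q → ¬p) ∧ q), w
14. (q → ¬p) ∧ q, w
15. q → ¬p, w
16. q, w
17. ¬(q → ¬p), w
18. p, w
19. ¬p, w
Accessibility: uRu, uRv, uRw, vRv, vRw, wRw
Branch closes: p and ¬p both at w.
(One branch shown.) All branches close.

No, unsatisfiable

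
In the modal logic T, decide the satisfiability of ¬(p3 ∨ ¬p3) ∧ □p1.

Unsatisfiable (every branch closes)

1. ¬(p3 ∨ ¬p3) ∧ □p1, 0
2. ¬(p3 ∨ ¬p3), 0   [∧-rule on 1]
3. □p1, 0   [∧-rule on 1]
4. ¬p3, 0   [¬∨-rule on 2]
5. p3, 0   [¬∨-rule on 2]
Accessibility: 0R0
Branch closes: p3 and ¬p3 both at 0.
Every branch closes; the branch above is one of them.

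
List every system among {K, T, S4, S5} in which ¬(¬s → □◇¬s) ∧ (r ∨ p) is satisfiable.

S5-tableau for the formula:
1. ¬(¬s → □◇¬s) ∧ (r ∨ p), u
2. ¬(¬s → □◇¬s), u   [∧-rule on 1]
3. r ∨ p, u   [∧-rule on 1]
4. ¬s, u   [¬→-rule on 2]
5. ¬□◇¬s, u   [¬→-rule on 2]
6. p, u   [∨-rule on 3 (branches; this branch)]
7. ¬◇¬s, v   [¬□-rule on 5: fresh world v, uRv]
8. s, u   [¬◇-rule on 7 via vRu]
Accessibility: uRu, uRv, vRu, vRv
Branch closes: s and ¬s both at u.
Every branch closes (one shown): unsatisfiable in S5.
S4-tableau for the formula:
1. ¬(¬s → □◇¬s) ∧ (r ∨ p), u
2. ¬(¬s → □◇¬s), u   [∧-rule on 1]
3. r ∨ p, u   [∧-rule on 1]
4. ¬s, u   [¬→-rule on 2]
5. ¬□◇¬s, u   [¬→-rule on 2]
6. p, u   [∨-rule on 3 (branches; this branch)]
7. ¬◇¬s, v   [¬□-rule on 5: fresh world v, uRv]
8. s, v   [¬◇-rule on 7 via vRv]
Accessibility: uRu, uRv, vRv
Complete open branch: satisfiable in S4, hence also in K, T (this S4-model is also a K-model and a T-model).

K, T, S4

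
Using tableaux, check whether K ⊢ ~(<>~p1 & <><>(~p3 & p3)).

Yes, valid

Tableau for the negation <>~p1 & <><>(~p3 & p3):
1. <>~p1 & <><>(~p3 & p3), 0
2. <>~p1, 0
3. <><>(~p3 & p3), 0
4. ~p1, 1
5. <>(~p3 & p3), 2
6. ~p3 & p3, 3
7. ~p3, 3
8. p3, 3
Accessibility: 0R1, 0R2, 2R3
Branch closes: p3 and ~p3 both at 3.
All branches of the negation close; one closing branch shown above.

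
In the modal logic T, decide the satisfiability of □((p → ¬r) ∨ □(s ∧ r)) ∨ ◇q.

1. □((p → ¬r) ∨ □(s ∧ r)) ∨ ◇q, u
2. ◇q, u
3. q, v
Accessibility: uRu, uRv, vRv

Satisfiable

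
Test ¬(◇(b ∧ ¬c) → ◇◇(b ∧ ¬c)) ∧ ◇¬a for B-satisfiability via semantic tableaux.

1. ¬(◇(b ∧ ¬c) → ◇◇(b ∧ ¬c)) ∧ ◇¬a, 0
2. ¬(◇(b ∧ ¬c) → ◇◇(b ∧ ¬c)), 0
3. ◇¬a, 0
4. ◇(b ∧ ¬c), 0
5. ¬◇◇(b ∧ ¬c), 0
6. ¬◇(b ∧ ¬c), 0
7. ¬(b ∧ ¬c), 0
8. c, 0
9. ¬a, 1
10. ¬◇(b ∧ ¬c), 1
11. ¬(b ∧ ¬c), 1
12. c, 1
13. b ∧ ¬c, 2
14. b, 2
15. ¬c, 2
16. ¬◇(b ∧ ¬c), 2
17. ¬(b ∧ ¬c), 2
18. c, 2
Accessibility: 0R0, 0R1, 0R2, 1R0, 1R1, 2R0, 2R2
Branch closes: c and ¬c both at 2.
Every branch closes; the branch above is one of them.

Unsatisfiable (every branch closes)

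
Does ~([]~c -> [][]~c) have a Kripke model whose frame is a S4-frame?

No, unsatisfiable

1. ~([]~c -> [][]~c), 0
2. []~c, 0
3. ~[][]~c, 0
4. ~c, 0
5. ~[]~c, 1
6. ~c, 1
7. c, 2
8. ~c, 2
Accessibility: 0R0, 0R1, 0R2, 1R1, 1R2, 2R2
Branch closes: c and ~c both at 2.
Every branch closes; the branch above is one of them.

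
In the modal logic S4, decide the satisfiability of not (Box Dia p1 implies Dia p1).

Unsatisfiable

1. not (Box Dia p1 implies Dia p1), 0
2. Box Dia p1, 0   [neg-implies-rule on 1]
3. not Dia p1, 0   [neg-implies-rule on 1]
4. Dia p1, 0   [Box-rule on 2 via 0R0]
5. not p1, 0   [neg-Dia-rule on 3 via 0R0]
6. p1, 1   [Dia-rule on 4: fresh world 1, 0R1]
7. Dia p1, 1   [Box-rule on 2 via 0R1]
8. not p1, 1   [neg-Dia-rule on 3 via 0R1]
Accessibility: 0R0, 0R1, 1R1
Branch closes: p1 and not p1 both at 1.
Every branch closes; the branch above is one of them.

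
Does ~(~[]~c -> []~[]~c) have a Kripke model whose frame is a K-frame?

Satisfiable (open branch found)

1. ~(~[]~c -> []~[]~c), 0
2. ~[]~c, 0   [~->-rule on 1]
3. ~[]~[]~c, 0   [~->-rule on 1]
4. c, 1   [~[]-rule on 2: fresh world 1, 0R1]
5. []~c, 2   [~[]-rule on 3: fresh world 2, 0R2]
Accessibility: 0R1, 0R2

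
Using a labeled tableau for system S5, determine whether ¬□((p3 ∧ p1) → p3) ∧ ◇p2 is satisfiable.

Unsatisfiable (every branch closes)

1. ¬□((p3 ∧ p1) → p3) ∧ ◇p2, u
2. ¬□((p3 ∧ p1) → p3), u   [∧-rule on 1]
3. ◇p2, u   [∧-rule on 1]
4. ¬((p3 ∧ p1) → p3), v   [¬□-rule on 2: fresh world v, uRv]
5. p3 ∧ p1, v   [¬→-rule on 4]
6. ¬p3, v   [¬→-rule on 4]
7. p3, v   [∧-rule on 5]
8. p1, v   [∧-rule on 5]
Accessibility: uRu, uRv, vRu, vRv
Branch closes: p3 and ¬p3 both at v.
(One branch shown.) All branches close.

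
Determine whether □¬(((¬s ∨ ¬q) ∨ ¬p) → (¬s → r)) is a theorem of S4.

No, not valid

Tableau for the negation ¬□¬(((¬s ∨ ¬q) ∨ ¬p) → (¬s → r)):
1. ¬□¬(((¬s ∨ ¬q) ∨ ¬p) → (¬s → r)), w0
2. ((¬s ∨ ¬q) ∨ ¬p) → (¬s → r), w1
3. ¬s → r, w1
4. r, w1
Accessibility: w0Rw0, w0Rw1, w1Rw1
The negation has an open branch (countermodel exists).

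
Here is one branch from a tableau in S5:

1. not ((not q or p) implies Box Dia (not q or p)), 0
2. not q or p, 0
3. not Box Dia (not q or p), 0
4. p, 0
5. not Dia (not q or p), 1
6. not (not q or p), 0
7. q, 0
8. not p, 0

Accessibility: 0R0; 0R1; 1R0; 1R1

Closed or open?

Yes, closed

Both p and not p appear at 0.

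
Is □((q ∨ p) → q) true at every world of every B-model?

Tableau for the negation ¬□((q ∨ p) → q):
1. ¬□((q ∨ p) → q), w0
2. ¬((q ∨ p) → q), w1
3. q ∨ p, w1
4. ¬q, w1
5. p, w1
Accessibility: w0Rw0, w0Rw1, w1Rw0, w1Rw1
The negation has an open branch (countermodel exists).

No, not valid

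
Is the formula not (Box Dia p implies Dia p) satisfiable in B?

Unsatisfiable

1. not (Box Dia p implies Dia p), 0
2. Box Dia p, 0   [neg-implies-rule on 1]
3. not Dia p, 0   [neg-implies-rule on 1]
4. Dia p, 0   [Box-rule on 2 via 0R0]
5. not p, 0   [neg-Dia-rule on 3 via 0R0]
6. p, 1   [Dia-rule on 4: fresh world 1, 0R1]
7. Dia p, 1   [Box-rule on 2 via 0R1]
8. not p, 1   [neg-Dia-rule on 3 via 0R1]
Accessibility: 0R0, 0R1, 1R0, 1R1
Branch closes: p and not p both at 1.
All branches of the tableau close; one closing branch shown above.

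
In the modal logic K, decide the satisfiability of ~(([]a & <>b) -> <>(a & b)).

1. ~(([]a & <>b) -> <>(a & b)), w0
2. []a & <>b, w0
3. ~<>(a & b), w0
4. []a, w0
5. <>b, w0
6. b, w1
7. ~(a & b), w1
8. a, w1
9. ~b, w1
Accessibility: w0Rw1
Branch closes: b and ~b both at w1.
(One branch shown.) All branches close.

Unsatisfiable (every branch closes)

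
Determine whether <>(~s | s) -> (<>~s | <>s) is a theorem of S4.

Valid

Tableau for the negation ~(<>(~s | s) -> (<>~s | <>s)):
1. ~(<>(~s | s) -> (<>~s | <>s)), u
2. <>(~s | s), u
3. ~(<>~s | <>s), u
4. ~<>~s, u
5. ~<>s, u
6. s, u
7. ~s, u
Accessibility: uRu
Branch closes: s and ~s both at u.
Every branch of the negation's tableau closes; the branch above is one of them.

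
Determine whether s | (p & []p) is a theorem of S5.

Invalid (countermodel exists)

Tableau for the negation ~(s | (p & []p)):
1. ~(s | (p & []p)), 0
2. ~s, 0
3. ~(p & []p), 0
4. ~[]p, 0
5. ~p, 1
Accessibility: 0R0, 0R1, 1R0, 1R1
The negation has an open branch (countermodel exists).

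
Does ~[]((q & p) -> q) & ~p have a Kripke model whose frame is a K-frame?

No, unsatisfiable

1. ~[]((q & p) -> q) & ~p, u
2. ~[]((q & p) -> q), u   [&-rule on 1]
3. ~p, u   [&-rule on 1]
4. ~((q & p) -> q), v   [~[]-rule on 2: fresh world v, uRv]
5. q & p, v   [~->-rule on 4]
6. ~q, v   [~->-rule on 4]
7. q, v   [&-rule on 5]
8. p, v   [&-rule on 5]
Accessibility: uRv
Branch closes: q and ~q both at v.
(One branch shown.) All branches close.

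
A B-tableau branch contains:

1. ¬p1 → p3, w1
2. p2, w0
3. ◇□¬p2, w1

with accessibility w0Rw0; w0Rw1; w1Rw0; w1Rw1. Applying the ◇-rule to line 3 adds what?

a fresh world w2 with w1Rw2, and □¬p2 at w2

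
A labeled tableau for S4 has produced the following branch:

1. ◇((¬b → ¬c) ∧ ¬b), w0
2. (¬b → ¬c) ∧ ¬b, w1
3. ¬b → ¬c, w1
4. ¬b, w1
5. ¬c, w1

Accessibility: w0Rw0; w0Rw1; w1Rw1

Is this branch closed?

No, open

No world carries both an atom and its negation.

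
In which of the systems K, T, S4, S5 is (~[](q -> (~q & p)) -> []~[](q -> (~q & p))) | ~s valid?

S5

S4-tableau for the negation ~((~[](q -> (~q & p)) -> []~[](q -> (~q & p))) | ~s):
1. ~((~[](q -> (~q & p)) -> []~[](q -> (~q & p))) | ~s), u
2. ~(~[](q -> (~q & p)) -> []~[](q -> (~q & p))), u   [~|-rule on 1]
3. s, u   [~|-rule on 1]
4. ~[](q -> (~q & p)), u   [~->-rule on 2]
5. ~[]~[](q -> (~q & p)), u   [~->-rule on 2]
6. ~(q -> (~q & p)), v   [~[]-rule on 4: fresh world v, uRv]
7. q, v   [~->-rule on 6]
8. ~(~q & p), v   [~->-rule on 6]
9. ~p, v   [~&-rule on 8 (branches; this branch)]
10. [](q -> (~q & p)), w   [~[]-rule on 5: fresh world w, uRw]
11. q -> (~q & p), w   [[]-rule on 10 via wRw]
12. ~q & p, w   [->-rule on 11 (branches; this branch)]
13. ~q, w   [&-rule on 12]
14. p, w   [&-rule on 12]
Accessibility: uRu, uRv, uRw, vRv, wRw
Complete open branch: countermodel on an S4-frame, so not valid in S4, nor in K, T (the same frame is also a K-frame and a T-frame).
S5-tableau for the negation ~((~[](q -> (~q & p)) -> []~[](q -> (~q & p))) | ~s):
1. ~((~[](q -> (~q & p)) -> []~[](q -> (~q & p))) | ~s), u
2. ~(~[](q -> (~q & p)) -> []~[](q -> (~q & p))), u   [~|-rule on 1]
3. s, u   [~|-rule on 1]
4. ~[](q -> (~q & p)), u   [~->-rule on 2]
5. ~[]~[](q -> (~q & p)), u   [~->-rule on 2]
6. ~(q -> (~q & p)), v   [~[]-rule on 4: fresh world v, uRv]
7. q, v   [~->-rule on 6]
8. ~(~q & p), v   [~->-rule on 6]
9. ~p, v   [~&-rule on 8 (branches; this branch)]
10. [](q -> (~q & p)), w   [~[]-rule on 5: fresh world w, uRw]
11. q -> (~q & p), u   [[]-rule on 10 via wRu]
12. q -> (~q & p), v   [[]-rule on 10 via wRv]
13. q -> (~q & p), w   [[]-rule on 10 via wRw]
14. ~q & p, u   [->-rule on 11 (branches; this branch)]
15. ~q, u   [&-rule on 14]
16. p, u   [&-rule on 14]
17. ~q & p, v   [->-rule on 12 (branches; this branch)]
18. ~q, v   [&-rule on 17]
19. p, v   [&-rule on 17]
Accessibility: uRu, uRv, uRw, vRu, vRv, vRw, wRu, wRv, wRw
Branch closes: q and ~q both at v.
Every branch closes (one shown): valid in S5.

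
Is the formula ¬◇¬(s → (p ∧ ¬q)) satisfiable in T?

Satisfiable (open branch found)

1. ¬◇¬(s → (p ∧ ¬q)), w0
2. s → (p ∧ ¬q), w0
3. p ∧ ¬q, w0
4. p, w0
5. ¬q, w0
Accessibility: w0Rw0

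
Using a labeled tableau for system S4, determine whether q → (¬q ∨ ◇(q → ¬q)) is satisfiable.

1. q → (¬q ∨ ◇(q → ¬q)), w0
2. ¬q ∨ ◇(q → ¬q), w0
3. ◇(q → ¬q), w0
4. q → ¬q, w1
5. ¬q, w1
Accessibility: w0Rw0, w0Rw1, w1Rw1

Satisfiable (open branch found)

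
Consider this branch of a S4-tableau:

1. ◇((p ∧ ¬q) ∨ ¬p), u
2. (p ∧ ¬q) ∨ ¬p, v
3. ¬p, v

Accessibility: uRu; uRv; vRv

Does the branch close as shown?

Open

No atom appears with both signs at the same world.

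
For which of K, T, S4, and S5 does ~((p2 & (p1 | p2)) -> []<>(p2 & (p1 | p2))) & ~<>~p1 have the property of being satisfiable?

S4-tableau for the formula:
1. ~((p2 & (p1 | p2)) -> []<>(p2 & (p1 | p2))) & ~<>~p1, u
2. ~((p2 & (p1 | p2)) -> []<>(p2 & (p1 | p2))), u
3. ~<>~p1, u
4. p2 & (p1 | p2), u
5. ~[]<>(p2 & (p1 | p2)), u
6. p2, u
7. p1 | p2, u
8. p1, u
9. ~<>(p2 & (p1 | p2)), v
10. p1, v
11. ~(p2 & (p1 | p2)), v
12. ~p2, v
Accessibility: uRu, uRv, vRv
Complete open branch: satisfiable in S4, hence also in K, T (this S4-model is also a K-model and a T-model).
S5-tableau for the formula:
1. ~((p2 & (p1 | p2)) -> []<>(p2 & (p1 | p2))) & ~<>~p1, u
2. ~((p2 & (p1 | p2)) -> []<>(p2 & (p1 | p2))), u
3. ~<>~p1, u
4. p2 & (p1 | p2), u
5. ~[]<>(p2 & (p1 | p2)), u
6. p2, u
7. p1 | p2, u
8. p1, u
9. ~<>(p2 & (p1 | p2)), v
10. p1, v
11. ~(p2 & (p1 | p2)), u
12. ~(p2 & (p1 | p2)), v
13. ~(p1 | p2), u
14. ~p1, u
15. ~p2, u
Accessibility: uRu, uRv, vRu, vRv
Branch closes: p1 and ~p1 both at u.
Every branch closes (one shown): unsatisfiable in S5.

K, T, S4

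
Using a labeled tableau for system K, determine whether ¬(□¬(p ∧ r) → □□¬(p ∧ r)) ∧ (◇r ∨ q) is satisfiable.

Satisfiable (open branch found)

1. ¬(□¬(p ∧ r) → □□¬(p ∧ r)) ∧ (◇r ∨ q), u
2. ¬(□¬(p ∧ r) → □□¬(p ∧ r)), u
3. ◇r ∨ q, u
4. □¬(p ∧ r), u
5. ¬□□¬(p ∧ r), u
6. q, u
7. ¬□¬(p ∧ r), v
8. ¬(p ∧ r), v
9. ¬r, v
10. p ∧ r, w
11. p, w
12. r, w
Accessibility: uRv, vRw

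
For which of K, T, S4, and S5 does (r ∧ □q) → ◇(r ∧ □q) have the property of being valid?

T, S4, S5

K-tableau for the negation ¬((r ∧ □q) → ◇(r ∧ □q)):
1. ¬((r ∧ □q) → ◇(r ∧ □q)), u
2. r ∧ □q, u
3. ¬◇(r ∧ □q), u
4. r, u
5. □q, u
Complete open branch: countermodel on a K-frame, so not valid in K.
T-tableau for the negation ¬((r ∧ □q) → ◇(r ∧ □q)):
1. ¬((r ∧ □q) → ◇(r ∧ □q)), u
2. r ∧ □q, u
3. ¬◇(r ∧ □q), u
4. r, u
5. □q, u
6. ¬(r ∧ □q), u
7. q, u
8. ¬□q, u
9. ¬q, v
10. ¬(r ∧ □q), v
11. q, v
Accessibility: uRu, uRv, vRv
Branch closes: q and ¬q both at v.
Every branch closes (one shown): valid in T, hence also in S4, S5 (every theorem of T is a theorem of S4 and S5).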